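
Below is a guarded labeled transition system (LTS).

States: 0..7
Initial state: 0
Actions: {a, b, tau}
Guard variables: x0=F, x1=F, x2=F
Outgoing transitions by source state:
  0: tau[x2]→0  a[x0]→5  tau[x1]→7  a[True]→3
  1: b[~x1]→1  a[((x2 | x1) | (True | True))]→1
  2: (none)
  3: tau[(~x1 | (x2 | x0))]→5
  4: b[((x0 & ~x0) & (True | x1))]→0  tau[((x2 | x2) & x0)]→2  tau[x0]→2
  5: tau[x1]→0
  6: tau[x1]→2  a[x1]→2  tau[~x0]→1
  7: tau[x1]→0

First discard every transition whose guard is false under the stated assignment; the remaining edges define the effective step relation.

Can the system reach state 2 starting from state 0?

After dropping false guards: 5 live edges.
depth 0: {0}
depth 1: {3}  cumulative {0,3}
depth 2: {5}  cumulative {0,3,5}
Reach set: {0,3,5}

Answer: UNREACHABLE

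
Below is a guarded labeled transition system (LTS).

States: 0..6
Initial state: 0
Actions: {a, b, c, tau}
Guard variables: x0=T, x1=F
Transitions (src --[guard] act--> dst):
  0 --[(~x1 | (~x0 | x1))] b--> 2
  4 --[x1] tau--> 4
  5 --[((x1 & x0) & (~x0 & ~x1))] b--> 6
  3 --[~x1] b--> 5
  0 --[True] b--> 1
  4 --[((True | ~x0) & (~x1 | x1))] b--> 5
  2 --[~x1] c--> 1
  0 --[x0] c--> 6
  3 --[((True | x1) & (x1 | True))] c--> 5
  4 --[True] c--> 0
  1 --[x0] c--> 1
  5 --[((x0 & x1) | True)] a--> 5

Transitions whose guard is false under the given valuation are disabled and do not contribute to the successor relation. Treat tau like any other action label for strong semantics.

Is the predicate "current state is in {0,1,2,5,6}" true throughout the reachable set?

Inv-set: {0,1,2,5,6}
Reachable = {0,1,2,6}
  0: ok
  1: ok
  2: ok
  6: ok

Answer: INVARIANT HOLDS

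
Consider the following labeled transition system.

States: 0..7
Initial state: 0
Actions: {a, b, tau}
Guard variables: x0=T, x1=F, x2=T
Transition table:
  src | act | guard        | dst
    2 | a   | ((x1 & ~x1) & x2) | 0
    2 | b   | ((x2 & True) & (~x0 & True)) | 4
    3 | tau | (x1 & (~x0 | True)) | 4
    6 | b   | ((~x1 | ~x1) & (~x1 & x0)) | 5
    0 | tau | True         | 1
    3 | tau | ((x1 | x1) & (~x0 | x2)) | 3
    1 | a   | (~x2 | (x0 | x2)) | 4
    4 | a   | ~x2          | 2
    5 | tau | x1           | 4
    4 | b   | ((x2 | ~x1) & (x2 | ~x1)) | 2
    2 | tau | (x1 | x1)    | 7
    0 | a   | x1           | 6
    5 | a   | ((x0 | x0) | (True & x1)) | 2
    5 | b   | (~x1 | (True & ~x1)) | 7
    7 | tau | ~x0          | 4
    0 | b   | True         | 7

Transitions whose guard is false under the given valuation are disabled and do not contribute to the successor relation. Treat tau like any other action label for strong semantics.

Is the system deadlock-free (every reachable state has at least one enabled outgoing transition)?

Answer: DEADLOCK at state 2

Trace:
Reachable = {0,1,2,4,7}
  0: b→7  tau→1  [2 exit(s)]
  1: a→4  [1 exit(s)]
  2: ∅  [deadlock]
  4: b→2  [1 exit(s)]
  7: ∅  [deadlock]
witness 2: tau·a·b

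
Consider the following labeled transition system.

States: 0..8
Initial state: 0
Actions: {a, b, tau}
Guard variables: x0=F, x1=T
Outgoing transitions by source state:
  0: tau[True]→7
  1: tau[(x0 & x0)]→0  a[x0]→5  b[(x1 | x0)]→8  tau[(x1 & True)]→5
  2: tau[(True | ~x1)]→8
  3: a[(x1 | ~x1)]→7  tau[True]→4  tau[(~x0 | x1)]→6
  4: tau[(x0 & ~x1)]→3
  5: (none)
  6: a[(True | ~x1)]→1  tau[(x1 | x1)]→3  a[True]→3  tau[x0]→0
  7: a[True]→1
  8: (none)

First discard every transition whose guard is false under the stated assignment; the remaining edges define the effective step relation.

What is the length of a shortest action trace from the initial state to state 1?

Breadth-first toward 1:
  depth 0: {0}
  depth 1: {7}
  depth 2: {1}
depth(1)=2, e.g. tau·a

Answer: 2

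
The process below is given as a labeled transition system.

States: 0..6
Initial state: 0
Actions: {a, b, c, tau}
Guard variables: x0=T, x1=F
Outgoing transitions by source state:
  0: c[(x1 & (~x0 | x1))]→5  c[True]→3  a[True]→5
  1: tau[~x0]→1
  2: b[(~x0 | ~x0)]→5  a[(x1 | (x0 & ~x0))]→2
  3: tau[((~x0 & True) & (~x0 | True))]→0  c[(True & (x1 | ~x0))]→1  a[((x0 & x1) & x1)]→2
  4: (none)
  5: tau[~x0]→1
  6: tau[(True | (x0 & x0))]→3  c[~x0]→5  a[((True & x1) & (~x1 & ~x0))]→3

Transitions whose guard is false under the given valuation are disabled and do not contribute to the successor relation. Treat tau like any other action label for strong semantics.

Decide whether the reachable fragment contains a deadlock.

Answer: DEADLOCK at state 3

Trace:
R = {0,3,5}
  0: a→5  c→3  [deg 2]
  3: ∅  [deadlock]
  5: ∅  [deadlock]
Path to 3: c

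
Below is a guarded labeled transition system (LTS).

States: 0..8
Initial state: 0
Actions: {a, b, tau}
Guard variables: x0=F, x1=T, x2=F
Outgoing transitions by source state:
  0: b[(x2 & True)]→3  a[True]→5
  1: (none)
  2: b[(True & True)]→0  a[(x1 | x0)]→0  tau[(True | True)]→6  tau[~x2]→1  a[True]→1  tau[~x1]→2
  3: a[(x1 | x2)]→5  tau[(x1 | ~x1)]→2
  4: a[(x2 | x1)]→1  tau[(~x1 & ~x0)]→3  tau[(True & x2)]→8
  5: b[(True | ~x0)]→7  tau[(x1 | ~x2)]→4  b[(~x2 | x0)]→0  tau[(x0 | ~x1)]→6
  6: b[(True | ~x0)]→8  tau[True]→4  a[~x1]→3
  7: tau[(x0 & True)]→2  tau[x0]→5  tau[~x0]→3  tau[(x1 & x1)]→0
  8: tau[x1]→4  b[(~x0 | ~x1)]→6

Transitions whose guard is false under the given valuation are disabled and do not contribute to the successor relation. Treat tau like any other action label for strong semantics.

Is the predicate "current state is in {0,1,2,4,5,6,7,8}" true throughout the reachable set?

Answer: INVARIANT VIOLATED at state 3

Analysis:
Safe = {0,1,2,4,5,6,7,8}
Reach set: {0,1,2,3,4,5,6,7,8}
  0: ok
  1: ok
  2: ok
  3: ✗ unsafe
  4: ok
  5: ok
  6: ok
  7: ok
  8: ok
counterexample path to 3: a·b·tau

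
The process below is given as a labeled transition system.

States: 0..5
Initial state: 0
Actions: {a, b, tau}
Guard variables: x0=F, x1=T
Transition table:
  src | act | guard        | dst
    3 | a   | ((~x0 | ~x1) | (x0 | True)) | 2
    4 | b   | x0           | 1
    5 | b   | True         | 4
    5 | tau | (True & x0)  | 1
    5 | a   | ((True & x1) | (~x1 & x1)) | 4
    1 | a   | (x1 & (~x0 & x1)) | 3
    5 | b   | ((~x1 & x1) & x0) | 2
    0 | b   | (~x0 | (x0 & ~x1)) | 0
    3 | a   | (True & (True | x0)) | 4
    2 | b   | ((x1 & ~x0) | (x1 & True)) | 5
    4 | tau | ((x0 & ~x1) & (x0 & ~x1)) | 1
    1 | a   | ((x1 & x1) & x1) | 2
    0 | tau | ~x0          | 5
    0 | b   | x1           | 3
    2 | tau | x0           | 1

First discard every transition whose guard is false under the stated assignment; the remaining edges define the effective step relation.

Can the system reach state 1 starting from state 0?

10 transition(s) survive guard evaluation.
L0 = {0}
L1 = {3,5}  cumulative {0,3,5}
L2 = {2,4}  cumulative {0,2,3,4,5}
R = {0,2,3,4,5}

Answer: UNREACHABLE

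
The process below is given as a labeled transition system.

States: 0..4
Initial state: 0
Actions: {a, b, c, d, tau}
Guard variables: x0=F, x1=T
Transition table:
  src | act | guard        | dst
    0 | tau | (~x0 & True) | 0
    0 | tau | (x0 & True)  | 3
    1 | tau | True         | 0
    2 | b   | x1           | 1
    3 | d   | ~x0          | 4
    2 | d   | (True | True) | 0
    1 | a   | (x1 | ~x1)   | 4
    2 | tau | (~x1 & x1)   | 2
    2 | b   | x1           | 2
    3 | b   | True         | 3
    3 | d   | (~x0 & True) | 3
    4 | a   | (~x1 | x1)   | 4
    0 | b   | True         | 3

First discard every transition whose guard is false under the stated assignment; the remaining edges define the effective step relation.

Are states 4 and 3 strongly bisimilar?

Compute ~ classes (split until stable):
  round 0: {{0,1,2,3,4}}
  round 1: {{0},{1},{2,3},{4}}
  round 2: {{0},{1},{2},{3},{4}}
Fixed point at round 3; 5 class(es).
class of 4: {4}; class of 3: {3}

Answer: NOT BISIMILAR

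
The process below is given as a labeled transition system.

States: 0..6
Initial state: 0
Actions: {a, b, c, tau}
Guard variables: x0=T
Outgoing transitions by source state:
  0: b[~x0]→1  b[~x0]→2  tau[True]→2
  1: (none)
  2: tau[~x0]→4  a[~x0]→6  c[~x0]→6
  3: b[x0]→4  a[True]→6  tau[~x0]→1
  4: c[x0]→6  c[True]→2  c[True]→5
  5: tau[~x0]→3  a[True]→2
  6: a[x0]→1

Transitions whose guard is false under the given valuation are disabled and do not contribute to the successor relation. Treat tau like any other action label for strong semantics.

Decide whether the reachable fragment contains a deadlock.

Answer: DEADLOCK at state 2

Trace:
Reachable = {0,2}
  0: tau→2  [deg 1]
  2: ∅  [STUCK]
trace reaching 2: tau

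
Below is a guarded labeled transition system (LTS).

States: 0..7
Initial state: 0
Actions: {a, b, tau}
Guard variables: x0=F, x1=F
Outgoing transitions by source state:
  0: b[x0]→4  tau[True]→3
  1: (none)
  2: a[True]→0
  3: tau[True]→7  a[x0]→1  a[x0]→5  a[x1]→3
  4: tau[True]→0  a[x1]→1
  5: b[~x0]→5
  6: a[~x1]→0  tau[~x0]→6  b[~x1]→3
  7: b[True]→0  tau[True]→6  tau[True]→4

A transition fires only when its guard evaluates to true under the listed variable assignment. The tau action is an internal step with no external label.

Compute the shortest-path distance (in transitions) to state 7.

Answer: 2

Trace:
Layered search for 7:
  Layer 0: {0}
  Layer 1: {3}
  Layer 2: {7}
7 enters at depth 2; path tau·tau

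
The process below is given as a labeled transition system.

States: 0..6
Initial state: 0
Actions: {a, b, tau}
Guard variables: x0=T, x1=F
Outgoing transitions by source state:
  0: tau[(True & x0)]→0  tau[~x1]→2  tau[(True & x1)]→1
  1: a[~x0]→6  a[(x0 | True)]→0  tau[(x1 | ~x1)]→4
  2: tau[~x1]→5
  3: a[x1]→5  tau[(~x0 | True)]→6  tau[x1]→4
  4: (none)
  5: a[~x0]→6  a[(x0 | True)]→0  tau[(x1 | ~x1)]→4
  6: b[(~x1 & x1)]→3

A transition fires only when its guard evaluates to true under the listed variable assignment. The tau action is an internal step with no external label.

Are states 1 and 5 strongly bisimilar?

Compute ~ classes (split until stable):
  P[0] = {{0,1,2,3,4,5,6}}
  P[1] = {{0,2,3},{1,5},{4,6}}
  P[2] = {{0},{1,5},{2},{3},{4,6}}
Fixed point at round 3; 5 class(es).
1∈{1,5}, 5∈{1,5}

Answer: BISIMILAR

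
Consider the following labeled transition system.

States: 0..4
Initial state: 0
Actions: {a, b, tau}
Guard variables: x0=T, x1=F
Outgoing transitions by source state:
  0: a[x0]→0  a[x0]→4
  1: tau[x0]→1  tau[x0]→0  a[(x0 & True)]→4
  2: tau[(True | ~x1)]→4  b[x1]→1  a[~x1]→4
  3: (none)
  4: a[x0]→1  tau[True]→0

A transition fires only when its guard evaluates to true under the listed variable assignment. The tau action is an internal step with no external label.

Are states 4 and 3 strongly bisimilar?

Answer: NOT BISIMILAR

Trace:
Compute ~ classes (split until stable):
  π0 = {{0,1,2,3,4}}
  π1 = {{0},{1,2,4},{3}}
  π2 = {{0},{1},{2},{3},{4}}
Fixed point at round 3; 5 class(es).
class of 4: {4}; class of 3: {3}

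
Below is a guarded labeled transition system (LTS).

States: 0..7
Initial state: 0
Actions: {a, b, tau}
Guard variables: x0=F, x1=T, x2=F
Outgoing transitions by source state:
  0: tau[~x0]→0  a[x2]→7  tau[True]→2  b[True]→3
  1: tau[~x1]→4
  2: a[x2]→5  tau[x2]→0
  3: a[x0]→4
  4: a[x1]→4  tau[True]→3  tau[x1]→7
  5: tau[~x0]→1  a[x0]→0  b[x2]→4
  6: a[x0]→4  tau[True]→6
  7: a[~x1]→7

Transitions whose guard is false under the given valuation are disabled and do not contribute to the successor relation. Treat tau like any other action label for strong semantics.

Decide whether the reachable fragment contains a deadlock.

Answer: DEADLOCK at state 2

Trace:
Reach set: {0,2,3}
  0: b→3  tau→0  tau→2  [3 out]
  2: ∅  [deadlock]
  3: ∅  [deadlock]
Path to 2: tau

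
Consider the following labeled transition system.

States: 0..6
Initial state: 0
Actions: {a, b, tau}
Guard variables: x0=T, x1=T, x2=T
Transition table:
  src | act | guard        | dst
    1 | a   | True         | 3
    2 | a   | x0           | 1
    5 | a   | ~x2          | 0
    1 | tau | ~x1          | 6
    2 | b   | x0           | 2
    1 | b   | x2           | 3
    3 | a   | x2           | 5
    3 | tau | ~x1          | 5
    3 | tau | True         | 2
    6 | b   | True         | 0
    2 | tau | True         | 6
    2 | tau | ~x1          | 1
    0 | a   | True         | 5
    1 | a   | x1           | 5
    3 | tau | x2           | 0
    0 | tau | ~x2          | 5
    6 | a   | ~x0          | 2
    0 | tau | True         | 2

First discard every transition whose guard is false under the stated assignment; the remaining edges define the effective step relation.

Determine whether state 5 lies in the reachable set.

Answer: REACHABLE

Analysis:
12 transition(s) survive guard evaluation.
L0 = {0}
L1 = {2,5}  total {0,2,5}
L2 = {1,6}  total {0,1,2,5,6}
L3 = {3}  total {0,1,2,3,5,6}
R = {0,1,2,3,5,6}
Path to 5: a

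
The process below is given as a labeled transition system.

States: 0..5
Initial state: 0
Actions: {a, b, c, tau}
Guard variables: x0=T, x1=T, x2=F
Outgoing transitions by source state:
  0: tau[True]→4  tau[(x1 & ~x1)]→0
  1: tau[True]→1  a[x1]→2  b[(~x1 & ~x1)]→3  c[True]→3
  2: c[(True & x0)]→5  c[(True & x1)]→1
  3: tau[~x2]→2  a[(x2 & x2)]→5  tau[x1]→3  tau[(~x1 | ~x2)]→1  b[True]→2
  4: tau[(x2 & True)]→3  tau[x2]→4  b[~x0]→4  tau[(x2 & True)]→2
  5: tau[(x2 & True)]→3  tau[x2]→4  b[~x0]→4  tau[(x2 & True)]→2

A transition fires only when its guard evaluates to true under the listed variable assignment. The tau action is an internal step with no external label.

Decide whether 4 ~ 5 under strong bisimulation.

Compute ~ classes (split until stable):
  round 0: {{0,1,2,3,4,5}}
  round 1: {{0},{1},{2},{3},{4,5}}
5 equivalence class(es) (converged in 2)
4∈{4,5}, 5∈{4,5}

Answer: BISIMILAR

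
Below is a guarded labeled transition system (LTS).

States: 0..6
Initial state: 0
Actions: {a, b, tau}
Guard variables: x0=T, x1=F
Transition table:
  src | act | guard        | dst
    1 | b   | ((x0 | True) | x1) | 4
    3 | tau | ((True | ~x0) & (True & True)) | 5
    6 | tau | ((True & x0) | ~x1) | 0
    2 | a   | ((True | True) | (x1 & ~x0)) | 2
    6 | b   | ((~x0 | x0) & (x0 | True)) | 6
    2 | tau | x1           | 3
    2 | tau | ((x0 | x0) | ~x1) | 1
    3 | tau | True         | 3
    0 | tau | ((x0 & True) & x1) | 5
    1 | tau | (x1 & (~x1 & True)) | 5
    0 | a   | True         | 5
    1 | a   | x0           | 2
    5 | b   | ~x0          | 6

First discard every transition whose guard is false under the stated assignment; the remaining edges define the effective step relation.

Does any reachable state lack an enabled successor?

Reachable = {0,5}
  0: a→5  [deg 1]
  5: ∅  [no exit]
Path to 5: a

Answer: DEADLOCK at state 5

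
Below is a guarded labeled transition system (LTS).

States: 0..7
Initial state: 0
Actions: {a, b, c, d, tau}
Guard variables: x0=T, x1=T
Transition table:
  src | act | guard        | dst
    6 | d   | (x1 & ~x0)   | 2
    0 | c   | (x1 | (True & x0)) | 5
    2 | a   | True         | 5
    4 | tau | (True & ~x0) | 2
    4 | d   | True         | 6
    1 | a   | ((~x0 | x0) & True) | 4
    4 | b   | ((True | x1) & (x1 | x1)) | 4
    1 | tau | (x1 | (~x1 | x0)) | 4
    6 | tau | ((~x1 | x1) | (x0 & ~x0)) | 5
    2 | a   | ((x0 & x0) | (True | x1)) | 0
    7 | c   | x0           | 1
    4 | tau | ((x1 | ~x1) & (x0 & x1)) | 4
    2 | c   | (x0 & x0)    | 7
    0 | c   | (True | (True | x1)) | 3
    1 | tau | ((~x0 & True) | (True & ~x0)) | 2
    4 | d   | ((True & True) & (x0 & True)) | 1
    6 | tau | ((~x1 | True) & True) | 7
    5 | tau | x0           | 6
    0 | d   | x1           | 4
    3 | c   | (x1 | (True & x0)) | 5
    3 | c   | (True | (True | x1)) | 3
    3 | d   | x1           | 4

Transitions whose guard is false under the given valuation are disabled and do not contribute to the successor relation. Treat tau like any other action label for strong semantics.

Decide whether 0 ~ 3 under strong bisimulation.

Answer: BISIMILAR

Trace:
Compute ~ classes (split until stable):
  round 0: {{0,1,2,3,4,5,6,7}}
  round 1: {{0,3},{1},{2},{4},{5,6},{7}}
  round 2: {{0,3},{1},{2},{4},{5},{6},{7}}
stable after 3 split(s): 7 block(s)
class of 0: {0,3}; class of 3: {0,3}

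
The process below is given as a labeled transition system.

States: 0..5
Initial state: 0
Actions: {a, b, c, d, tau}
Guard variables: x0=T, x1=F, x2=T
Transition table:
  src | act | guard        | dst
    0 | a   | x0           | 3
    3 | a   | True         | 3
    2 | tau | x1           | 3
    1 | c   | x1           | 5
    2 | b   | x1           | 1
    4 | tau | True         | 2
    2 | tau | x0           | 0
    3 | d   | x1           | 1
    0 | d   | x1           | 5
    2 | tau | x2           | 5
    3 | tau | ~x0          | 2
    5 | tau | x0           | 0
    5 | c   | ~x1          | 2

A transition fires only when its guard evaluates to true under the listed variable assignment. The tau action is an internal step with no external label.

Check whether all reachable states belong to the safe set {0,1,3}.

Inv-set: {0,1,3}
R = {0,3}
  0: safe
  3: safe

Answer: INVARIANT HOLDS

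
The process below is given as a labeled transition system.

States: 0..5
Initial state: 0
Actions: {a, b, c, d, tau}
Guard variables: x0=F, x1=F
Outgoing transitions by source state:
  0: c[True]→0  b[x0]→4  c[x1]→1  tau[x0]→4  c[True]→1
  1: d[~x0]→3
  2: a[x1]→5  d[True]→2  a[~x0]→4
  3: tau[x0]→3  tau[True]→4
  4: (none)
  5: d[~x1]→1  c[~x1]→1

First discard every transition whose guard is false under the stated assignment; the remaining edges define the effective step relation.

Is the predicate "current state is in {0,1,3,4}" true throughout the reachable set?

Answer: INVARIANT HOLDS

Analysis:
Allowed set {0,1,3,4}
Reach set: {0,1,3,4}
  0: ok
  1: ok
  3: ok
  4: ok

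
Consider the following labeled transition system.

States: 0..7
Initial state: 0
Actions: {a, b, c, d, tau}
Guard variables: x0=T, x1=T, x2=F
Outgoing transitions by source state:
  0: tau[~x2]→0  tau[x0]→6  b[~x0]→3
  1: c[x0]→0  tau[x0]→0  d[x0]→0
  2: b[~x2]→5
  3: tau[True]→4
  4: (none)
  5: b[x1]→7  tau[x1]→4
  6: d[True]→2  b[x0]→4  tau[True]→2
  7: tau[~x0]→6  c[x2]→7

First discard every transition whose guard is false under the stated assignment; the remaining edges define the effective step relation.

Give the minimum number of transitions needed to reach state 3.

Answer: UNREACHABLE

Trace:
BFS to 3:
  L0 = {0}
  L1 = {6}
  L2 = {2,4}
  L3 = {5}
  L4 = {7}
3 never appears.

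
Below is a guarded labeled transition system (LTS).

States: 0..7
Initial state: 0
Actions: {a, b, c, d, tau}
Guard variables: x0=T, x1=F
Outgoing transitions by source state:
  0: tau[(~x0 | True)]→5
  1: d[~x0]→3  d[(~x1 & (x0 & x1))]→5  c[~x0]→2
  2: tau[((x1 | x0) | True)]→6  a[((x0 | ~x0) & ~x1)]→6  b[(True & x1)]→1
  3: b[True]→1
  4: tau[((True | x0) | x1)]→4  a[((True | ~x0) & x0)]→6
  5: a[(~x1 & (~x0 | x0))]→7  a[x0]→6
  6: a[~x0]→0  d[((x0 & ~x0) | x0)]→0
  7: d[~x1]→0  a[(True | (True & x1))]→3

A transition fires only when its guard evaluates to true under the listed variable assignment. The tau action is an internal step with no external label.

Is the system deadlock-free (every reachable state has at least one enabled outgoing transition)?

Answer: DEADLOCK at state 1

Trace:
Reachable = {0,1,3,5,6,7}
  0: tau→5  [deg 1]
  1: ∅  [deadlock]
  3: b→1  [deg 1]
  5: a→6  a→7  [deg 2]
  6: d→0  [deg 1]
  7: a→3  d→0  [deg 2]
Path to 1: tau·a·a·b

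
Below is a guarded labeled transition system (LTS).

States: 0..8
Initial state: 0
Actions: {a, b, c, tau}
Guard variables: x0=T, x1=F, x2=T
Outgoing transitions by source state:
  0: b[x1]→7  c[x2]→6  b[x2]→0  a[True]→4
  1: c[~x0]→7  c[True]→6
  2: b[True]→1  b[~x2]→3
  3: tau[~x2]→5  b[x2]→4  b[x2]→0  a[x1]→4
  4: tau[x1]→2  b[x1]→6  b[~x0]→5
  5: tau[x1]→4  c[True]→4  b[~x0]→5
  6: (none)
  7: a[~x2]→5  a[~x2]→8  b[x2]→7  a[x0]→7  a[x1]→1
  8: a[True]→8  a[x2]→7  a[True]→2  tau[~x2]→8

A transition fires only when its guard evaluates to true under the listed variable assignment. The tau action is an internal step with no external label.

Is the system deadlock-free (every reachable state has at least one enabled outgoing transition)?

Answer: DEADLOCK at state 4

Working:
Reach set: {0,4,6}
  0: a→4  b→0  c→6  [deg 3]
  4: ∅  [deadlock]
  6: ∅  [deadlock]
witness 4: a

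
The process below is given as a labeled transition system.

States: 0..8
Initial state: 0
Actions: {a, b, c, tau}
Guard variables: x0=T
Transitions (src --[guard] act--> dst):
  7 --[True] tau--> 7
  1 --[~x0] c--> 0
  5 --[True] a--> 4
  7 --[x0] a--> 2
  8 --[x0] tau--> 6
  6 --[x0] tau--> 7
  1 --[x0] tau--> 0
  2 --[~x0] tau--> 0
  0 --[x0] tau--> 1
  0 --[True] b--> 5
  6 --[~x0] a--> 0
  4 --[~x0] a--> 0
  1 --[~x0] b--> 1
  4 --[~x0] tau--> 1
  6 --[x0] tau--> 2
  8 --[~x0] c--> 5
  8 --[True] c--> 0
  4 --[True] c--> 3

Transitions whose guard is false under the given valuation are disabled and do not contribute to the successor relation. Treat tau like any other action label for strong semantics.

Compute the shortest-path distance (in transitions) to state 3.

Breadth-first toward 3:
  L0 = {0}
  L1 = {1,5}
  L2 = {4}
  L3 = {3}
3 enters at depth 3; path b·a·c

Answer: 3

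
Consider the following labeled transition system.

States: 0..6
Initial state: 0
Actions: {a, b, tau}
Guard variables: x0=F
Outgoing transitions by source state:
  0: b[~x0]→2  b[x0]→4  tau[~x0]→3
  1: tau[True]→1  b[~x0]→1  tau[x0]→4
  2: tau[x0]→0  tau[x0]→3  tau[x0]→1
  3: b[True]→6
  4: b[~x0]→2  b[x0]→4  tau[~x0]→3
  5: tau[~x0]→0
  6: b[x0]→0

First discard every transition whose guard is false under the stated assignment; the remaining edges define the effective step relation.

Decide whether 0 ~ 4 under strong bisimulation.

Bisimulation quotient by refinement:
  π0 = {{0,1,2,3,4,5,6}}
  π1 = {{0,1,4},{2,6},{3},{5}}
  π2 = {{0,4},{1},{2,6},{3},{5}}
Fixed point at round 3; 5 class(es).
[0]={0,4}  [4]={0,4}

Answer: BISIMILAR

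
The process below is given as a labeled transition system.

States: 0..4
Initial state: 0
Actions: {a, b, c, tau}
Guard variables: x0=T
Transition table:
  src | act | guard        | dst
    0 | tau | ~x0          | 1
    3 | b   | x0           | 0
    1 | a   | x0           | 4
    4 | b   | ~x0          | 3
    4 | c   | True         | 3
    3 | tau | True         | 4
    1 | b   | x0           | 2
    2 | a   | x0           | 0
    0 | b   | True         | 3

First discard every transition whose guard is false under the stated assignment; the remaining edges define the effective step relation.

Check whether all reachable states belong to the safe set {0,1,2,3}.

Answer: INVARIANT VIOLATED at state 4

Working:
Inv-set: {0,1,2,3}
Reachable = {0,3,4}
  0: ok
  3: ok
  4: VIOLATES
witness against invariant: b·tau → 4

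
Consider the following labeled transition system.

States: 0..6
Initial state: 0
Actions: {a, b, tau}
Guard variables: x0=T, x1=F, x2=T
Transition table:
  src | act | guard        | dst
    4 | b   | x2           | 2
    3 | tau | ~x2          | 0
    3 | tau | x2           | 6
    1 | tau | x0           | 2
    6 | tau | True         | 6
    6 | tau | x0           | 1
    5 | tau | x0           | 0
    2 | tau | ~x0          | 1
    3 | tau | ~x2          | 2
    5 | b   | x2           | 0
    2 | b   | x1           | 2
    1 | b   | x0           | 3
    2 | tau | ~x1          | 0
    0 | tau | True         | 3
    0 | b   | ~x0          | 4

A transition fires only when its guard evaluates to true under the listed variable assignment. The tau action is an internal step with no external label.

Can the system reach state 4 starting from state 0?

After dropping false guards: 10 live edges.
Layer 0: {0}
Layer 1: {3}  cumulative {0,3}
Layer 2: {6}  cumulative {0,3,6}
Layer 3: {1}  cumulative {0,1,3,6}
Layer 4: {2}  cumulative {0,1,2,3,6}
Reach set: {0,1,2,3,6}

Answer: UNREACHABLE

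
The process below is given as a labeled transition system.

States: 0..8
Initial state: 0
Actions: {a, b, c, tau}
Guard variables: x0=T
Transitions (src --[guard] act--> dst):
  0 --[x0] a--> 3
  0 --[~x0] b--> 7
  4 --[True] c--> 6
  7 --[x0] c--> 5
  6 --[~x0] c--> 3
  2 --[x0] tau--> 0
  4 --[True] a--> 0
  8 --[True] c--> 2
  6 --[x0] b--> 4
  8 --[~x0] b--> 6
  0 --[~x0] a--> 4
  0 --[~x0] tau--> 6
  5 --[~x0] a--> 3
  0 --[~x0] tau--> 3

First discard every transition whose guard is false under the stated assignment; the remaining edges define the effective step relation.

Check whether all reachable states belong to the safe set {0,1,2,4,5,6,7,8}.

Inv-set: {0,1,2,4,5,6,7,8}
Reachable = {0,3}
  0: ✓
  3: VIOLATES
counterexample path to 3: a

Answer: INVARIANT VIOLATED at state 3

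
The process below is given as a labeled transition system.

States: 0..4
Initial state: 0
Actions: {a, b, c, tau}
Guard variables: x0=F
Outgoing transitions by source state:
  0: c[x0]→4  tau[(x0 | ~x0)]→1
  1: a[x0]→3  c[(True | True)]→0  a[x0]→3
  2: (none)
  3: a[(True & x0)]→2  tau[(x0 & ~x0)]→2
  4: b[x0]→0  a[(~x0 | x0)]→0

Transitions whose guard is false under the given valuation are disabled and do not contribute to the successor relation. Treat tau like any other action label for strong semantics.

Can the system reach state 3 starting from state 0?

Answer: UNREACHABLE

Trace:
After dropping false guards: 3 live edges.
depth 0: {0}
depth 1: {1}  total {0,1}
R = {0,1}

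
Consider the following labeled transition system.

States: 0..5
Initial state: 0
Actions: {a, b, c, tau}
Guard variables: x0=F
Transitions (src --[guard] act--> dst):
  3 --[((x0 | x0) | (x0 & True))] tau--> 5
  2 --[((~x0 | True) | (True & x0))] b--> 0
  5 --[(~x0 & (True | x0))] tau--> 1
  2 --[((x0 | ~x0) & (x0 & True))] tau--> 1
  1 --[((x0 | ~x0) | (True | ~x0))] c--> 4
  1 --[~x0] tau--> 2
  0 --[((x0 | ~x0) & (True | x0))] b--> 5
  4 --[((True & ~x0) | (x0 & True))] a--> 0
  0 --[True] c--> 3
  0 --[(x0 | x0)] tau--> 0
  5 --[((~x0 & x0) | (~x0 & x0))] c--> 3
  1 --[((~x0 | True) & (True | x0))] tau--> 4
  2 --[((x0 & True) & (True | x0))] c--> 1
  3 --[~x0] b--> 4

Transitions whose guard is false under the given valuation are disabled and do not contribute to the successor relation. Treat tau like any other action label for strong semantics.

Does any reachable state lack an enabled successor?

Answer: DEADLOCK-FREE

Trace:
Reachable = {0,1,2,3,4,5}
  0: b→5  c→3  [deg 2]
  1: c→4  tau→2  tau→4  [deg 3]
  2: b→0  [deg 1]
  3: b→4  [deg 1]
  4: a→0  [deg 1]
  5: tau→1  [deg 1]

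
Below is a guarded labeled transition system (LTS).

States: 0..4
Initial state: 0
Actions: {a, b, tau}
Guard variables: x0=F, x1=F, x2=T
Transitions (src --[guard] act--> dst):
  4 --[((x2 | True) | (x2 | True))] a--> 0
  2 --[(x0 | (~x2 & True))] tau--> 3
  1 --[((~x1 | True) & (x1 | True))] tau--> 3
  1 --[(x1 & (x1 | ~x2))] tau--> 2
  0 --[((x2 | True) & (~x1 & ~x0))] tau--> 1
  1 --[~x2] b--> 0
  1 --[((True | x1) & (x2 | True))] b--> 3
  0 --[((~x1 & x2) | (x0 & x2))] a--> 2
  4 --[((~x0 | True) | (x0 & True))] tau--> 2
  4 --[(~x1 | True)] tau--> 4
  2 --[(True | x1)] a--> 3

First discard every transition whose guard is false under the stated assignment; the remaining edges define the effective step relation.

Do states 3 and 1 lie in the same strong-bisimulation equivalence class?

Answer: NOT BISIMILAR

Trace:
Bisimulation quotient by refinement:
  π0 = {{0,1,2,3,4}}
  π1 = {{0,4},{1},{2},{3}}
  π2 = {{0},{1},{2},{3},{4}}
stable after 3 split(s): 5 block(s)
3∈{3}, 1∈{1}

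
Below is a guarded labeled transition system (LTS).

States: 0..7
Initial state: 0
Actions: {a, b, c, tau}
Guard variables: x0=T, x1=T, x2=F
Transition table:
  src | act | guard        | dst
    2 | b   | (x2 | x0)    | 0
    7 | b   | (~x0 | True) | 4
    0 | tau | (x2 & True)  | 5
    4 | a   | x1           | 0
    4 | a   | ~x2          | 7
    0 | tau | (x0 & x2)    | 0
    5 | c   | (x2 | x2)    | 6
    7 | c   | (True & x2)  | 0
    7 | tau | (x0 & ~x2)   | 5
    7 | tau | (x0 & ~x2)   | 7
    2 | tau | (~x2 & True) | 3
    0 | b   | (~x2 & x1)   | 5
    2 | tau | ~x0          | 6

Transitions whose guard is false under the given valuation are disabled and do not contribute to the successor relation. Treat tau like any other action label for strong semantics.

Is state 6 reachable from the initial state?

8 transition(s) survive guard evaluation.
depth 0: {0}
depth 1: {5}  now seen {0,5}
Reach set: {0,5}

Answer: UNREACHABLE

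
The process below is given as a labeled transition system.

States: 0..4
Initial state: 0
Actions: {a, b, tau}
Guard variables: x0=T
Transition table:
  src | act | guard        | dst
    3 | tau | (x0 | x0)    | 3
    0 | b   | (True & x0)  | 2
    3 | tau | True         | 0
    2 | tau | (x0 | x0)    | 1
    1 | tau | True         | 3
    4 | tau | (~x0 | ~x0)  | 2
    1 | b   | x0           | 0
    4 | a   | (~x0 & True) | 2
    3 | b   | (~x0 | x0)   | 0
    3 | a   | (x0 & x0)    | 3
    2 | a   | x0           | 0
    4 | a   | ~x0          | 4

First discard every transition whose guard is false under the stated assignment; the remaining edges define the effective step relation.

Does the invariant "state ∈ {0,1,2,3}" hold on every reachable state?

Answer: INVARIANT HOLDS

Trace:
Safe = {0,1,2,3}
Reach set: {0,1,2,3}
  0: ok
  1: ok
  2: ok
  3: ok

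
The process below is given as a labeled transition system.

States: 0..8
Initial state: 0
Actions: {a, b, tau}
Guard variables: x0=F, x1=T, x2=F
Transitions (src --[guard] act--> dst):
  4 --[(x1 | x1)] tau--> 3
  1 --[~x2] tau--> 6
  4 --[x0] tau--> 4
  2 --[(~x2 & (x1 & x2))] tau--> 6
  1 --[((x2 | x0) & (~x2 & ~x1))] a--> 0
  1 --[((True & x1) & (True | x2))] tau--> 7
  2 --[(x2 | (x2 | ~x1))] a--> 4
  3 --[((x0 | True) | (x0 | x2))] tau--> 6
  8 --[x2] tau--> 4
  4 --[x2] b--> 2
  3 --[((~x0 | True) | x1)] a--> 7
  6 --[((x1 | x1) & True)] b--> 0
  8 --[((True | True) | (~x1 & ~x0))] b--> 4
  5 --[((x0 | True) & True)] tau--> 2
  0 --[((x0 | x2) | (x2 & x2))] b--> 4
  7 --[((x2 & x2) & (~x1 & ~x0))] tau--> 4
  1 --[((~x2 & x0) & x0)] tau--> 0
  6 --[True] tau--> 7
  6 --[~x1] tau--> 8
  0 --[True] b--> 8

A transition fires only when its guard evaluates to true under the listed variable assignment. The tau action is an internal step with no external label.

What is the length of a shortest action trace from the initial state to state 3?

Answer: 3

Analysis:
BFS to 3:
  L0 = {0}
  L1 = {8}
  L2 = {4}
  L3 = {3}
depth(3)=3, e.g. b·b·tau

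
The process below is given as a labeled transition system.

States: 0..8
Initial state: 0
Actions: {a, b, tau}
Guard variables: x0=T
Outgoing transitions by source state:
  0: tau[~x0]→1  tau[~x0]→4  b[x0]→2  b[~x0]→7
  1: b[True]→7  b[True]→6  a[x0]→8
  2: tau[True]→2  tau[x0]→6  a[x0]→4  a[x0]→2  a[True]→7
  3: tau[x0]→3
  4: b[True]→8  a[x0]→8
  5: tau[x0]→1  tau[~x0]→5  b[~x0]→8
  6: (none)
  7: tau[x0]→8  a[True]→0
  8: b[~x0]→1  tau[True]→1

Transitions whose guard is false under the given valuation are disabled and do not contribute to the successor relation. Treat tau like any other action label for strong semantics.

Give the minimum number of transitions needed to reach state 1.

BFS to 1:
  depth 0: {0}
  depth 1: {2}
  depth 2: {4,6,7}
  depth 3: {8}
  depth 4: {1}
1 enters at depth 4; path b·a·a·tau

Answer: 4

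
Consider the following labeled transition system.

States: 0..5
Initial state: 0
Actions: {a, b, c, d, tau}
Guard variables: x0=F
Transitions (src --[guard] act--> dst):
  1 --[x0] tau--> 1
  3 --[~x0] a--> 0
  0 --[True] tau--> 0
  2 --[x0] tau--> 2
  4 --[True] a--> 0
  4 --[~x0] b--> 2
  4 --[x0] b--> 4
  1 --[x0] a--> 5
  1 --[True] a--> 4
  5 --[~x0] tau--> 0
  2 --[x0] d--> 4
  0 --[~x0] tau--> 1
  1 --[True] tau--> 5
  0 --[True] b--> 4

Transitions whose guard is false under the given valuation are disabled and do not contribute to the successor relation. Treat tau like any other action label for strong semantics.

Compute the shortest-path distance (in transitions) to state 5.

Answer: 2

Trace:
Layered search for 5:
  depth 0: {0}
  depth 1: {1,4}
  depth 2: {2,5}
5 enters at depth 2; path tau·tau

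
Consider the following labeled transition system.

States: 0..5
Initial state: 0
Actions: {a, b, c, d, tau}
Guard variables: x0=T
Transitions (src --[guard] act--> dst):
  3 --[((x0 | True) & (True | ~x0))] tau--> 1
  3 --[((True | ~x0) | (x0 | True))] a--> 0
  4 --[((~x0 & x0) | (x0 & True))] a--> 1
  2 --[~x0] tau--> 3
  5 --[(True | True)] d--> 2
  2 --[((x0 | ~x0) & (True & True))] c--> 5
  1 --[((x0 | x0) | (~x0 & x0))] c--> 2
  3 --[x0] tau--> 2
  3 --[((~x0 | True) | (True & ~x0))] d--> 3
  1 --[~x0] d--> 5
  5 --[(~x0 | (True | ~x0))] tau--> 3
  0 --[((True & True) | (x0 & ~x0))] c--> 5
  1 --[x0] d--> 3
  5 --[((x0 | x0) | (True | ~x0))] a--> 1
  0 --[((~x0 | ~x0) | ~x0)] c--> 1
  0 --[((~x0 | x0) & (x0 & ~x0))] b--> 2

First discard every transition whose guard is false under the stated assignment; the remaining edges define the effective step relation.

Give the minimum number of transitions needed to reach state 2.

Breadth-first toward 2:
  Layer 0: {0}
  Layer 1: {5}
  Layer 2: {1,2,3}
depth(2)=2, e.g. c·d

Answer: 2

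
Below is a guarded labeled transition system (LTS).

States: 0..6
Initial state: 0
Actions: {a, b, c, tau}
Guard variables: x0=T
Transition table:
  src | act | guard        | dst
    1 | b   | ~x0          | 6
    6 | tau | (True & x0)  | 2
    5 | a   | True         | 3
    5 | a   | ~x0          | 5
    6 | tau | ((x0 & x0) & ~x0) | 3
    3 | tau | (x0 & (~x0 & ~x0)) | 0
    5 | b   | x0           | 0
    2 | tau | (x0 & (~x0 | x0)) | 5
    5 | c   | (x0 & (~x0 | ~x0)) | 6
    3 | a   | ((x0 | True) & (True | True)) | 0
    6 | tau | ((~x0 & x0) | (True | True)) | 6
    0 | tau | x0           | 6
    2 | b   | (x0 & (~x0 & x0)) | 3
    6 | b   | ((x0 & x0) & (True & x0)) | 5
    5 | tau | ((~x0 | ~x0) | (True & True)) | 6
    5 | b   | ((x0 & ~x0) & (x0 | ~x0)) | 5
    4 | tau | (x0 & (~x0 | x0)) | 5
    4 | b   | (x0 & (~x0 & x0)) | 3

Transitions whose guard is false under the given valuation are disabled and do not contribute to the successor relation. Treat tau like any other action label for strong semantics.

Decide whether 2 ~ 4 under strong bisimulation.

Answer: BISIMILAR

Trace:
Bisimulation quotient by refinement:
  π0 = {{0,1,2,3,4,5,6}}
  π1 = {{0,2,4},{1},{3},{5},{6}}
  π2 = {{0},{1},{2,4},{3},{5},{6}}
stable after 3 split(s): 6 block(s)
[2]={2,4}  [4]={2,4}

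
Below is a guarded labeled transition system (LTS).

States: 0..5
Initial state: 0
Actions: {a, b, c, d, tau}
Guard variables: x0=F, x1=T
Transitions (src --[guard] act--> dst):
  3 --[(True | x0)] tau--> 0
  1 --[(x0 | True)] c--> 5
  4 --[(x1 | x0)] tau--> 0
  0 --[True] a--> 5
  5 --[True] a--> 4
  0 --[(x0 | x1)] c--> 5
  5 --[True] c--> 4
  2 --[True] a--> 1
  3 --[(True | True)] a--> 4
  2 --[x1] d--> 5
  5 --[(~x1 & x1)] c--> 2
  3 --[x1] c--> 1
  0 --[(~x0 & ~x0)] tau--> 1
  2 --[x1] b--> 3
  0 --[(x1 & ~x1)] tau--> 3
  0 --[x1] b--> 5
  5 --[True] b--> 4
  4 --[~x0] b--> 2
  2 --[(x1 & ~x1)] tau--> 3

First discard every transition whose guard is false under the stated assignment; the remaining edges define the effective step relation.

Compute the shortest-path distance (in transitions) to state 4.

Layered search for 4:
  depth 0: {0}
  depth 1: {1,5}
  depth 2: {4}
4 enters at depth 2; path a·a

Answer: 2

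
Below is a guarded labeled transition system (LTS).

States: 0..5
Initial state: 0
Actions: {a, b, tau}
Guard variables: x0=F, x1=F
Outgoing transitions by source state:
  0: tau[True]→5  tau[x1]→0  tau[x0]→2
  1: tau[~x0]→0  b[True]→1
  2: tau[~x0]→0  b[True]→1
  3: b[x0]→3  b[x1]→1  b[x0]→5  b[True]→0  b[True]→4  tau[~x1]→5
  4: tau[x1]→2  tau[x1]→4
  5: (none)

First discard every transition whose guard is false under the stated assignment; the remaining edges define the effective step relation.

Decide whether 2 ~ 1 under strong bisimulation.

Bisimulation quotient by refinement:
  π0 = {{0,1,2,3,4,5}}
  π1 = {{0},{1,2,3},{4,5}}
  π2 = {{0},{1,2},{3},{4,5}}
4 equivalence class(es) (converged in 3)
[2]={1,2}  [1]={1,2}

Answer: BISIMILAR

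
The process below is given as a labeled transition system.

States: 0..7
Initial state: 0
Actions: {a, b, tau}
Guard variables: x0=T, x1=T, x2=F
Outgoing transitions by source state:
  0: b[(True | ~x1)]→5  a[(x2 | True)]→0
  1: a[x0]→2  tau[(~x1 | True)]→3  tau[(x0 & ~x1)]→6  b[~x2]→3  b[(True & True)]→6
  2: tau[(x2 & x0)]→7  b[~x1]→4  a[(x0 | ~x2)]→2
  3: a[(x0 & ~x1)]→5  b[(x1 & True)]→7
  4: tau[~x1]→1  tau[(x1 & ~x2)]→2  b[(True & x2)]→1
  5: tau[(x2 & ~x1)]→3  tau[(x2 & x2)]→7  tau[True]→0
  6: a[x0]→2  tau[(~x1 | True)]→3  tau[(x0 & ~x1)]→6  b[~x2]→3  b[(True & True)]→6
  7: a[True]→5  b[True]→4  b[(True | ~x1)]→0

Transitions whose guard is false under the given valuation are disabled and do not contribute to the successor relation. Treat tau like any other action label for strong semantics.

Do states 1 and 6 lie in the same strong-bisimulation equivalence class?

Compute ~ classes (split until stable):
  π0 = {{0,1,2,3,4,5,6,7}}
  π1 = {{0,7},{1,6},{2},{3},{4,5}}
  π2 = {{0},{1,6},{2},{3},{4},{5},{7}}
7 equivalence class(es) (converged in 3)
1∈{1,6}, 6∈{1,6}

Answer: BISIMILAR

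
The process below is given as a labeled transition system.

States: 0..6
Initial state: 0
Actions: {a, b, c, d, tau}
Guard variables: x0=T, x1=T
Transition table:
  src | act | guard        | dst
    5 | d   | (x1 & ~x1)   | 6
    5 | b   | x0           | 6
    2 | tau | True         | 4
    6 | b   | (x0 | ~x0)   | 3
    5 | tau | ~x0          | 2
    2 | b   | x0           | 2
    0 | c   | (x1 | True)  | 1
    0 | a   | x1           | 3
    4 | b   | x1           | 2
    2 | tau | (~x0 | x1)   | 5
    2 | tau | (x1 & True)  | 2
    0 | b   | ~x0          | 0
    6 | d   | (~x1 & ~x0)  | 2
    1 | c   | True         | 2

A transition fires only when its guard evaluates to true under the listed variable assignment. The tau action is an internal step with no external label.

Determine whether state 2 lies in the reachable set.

Answer: REACHABLE

Working:
Guard filter leaves 10 enabled edge(s).
L0 = {0}
L1 = {1,3}  total {0,1,3}
L2 = {2}  total {0,1,2,3}
L3 = {4,5}  total {0,1,2,3,4,5}
L4 = {6}  total {0,1,2,3,4,5,6}
R = {0,1,2,3,4,5,6}
witness 2: c·c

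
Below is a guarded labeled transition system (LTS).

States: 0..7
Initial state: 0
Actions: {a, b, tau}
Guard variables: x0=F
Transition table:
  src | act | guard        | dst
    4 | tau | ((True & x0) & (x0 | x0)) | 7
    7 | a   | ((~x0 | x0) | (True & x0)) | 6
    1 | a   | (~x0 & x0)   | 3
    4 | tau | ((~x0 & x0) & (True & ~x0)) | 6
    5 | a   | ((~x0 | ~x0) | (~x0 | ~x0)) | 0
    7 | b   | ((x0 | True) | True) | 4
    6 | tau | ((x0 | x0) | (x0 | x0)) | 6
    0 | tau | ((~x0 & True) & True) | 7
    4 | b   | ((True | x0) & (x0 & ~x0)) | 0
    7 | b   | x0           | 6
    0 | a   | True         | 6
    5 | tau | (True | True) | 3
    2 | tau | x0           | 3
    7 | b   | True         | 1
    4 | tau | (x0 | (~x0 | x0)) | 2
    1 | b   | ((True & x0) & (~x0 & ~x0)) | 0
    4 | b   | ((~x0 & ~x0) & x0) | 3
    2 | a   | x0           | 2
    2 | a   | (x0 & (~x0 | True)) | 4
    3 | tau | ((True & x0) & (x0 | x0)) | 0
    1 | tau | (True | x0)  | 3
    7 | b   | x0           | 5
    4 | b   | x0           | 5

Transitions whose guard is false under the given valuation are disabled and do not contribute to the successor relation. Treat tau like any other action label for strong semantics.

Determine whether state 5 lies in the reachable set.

Answer: UNREACHABLE

Analysis:
9 transition(s) survive guard evaluation.
L0 = {0}
L1 = {6,7}  total {0,6,7}
L2 = {1,4}  total {0,1,4,6,7}
L3 = {2,3}  total {0,1,2,3,4,6,7}
Reach set: {0,1,2,3,4,6,7}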